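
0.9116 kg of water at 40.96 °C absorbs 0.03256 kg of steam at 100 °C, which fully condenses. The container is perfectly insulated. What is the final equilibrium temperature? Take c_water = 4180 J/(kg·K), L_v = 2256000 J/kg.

T_f ≈ 61.6 °C

Net heat exchanged in the isolated system is zero:
steam→water at 100 °C releases m L_v = 0.03256×2256000 = 73455
  condensate cools 100→T: 0.03256×4180×(T − 100) = 136.1(T − 100)
  original water: 3810.5(T − 40.96)
3946.6 T = 73455 + 13610 + 156078 = 243143
T ≈ 61.61 °C — below 100 °C, confirming all the steam condensed.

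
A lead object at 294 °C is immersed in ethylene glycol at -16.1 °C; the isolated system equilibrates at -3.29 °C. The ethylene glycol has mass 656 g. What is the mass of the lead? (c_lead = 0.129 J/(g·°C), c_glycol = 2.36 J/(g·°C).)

m ≈ 517 g

|Q_lead| = |Q_glycol|:
m×0.129×(294 − -3.29) = 656×2.36×(-3.29 − (-16.1))
38.35 m = 19832  ⇒  m ≈ 517.1 g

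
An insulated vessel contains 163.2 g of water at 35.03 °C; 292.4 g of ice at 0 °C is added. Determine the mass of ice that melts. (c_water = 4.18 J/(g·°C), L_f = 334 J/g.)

Water can give up m c ΔT = 163.2·4.18·35.03 = 23897 J before reaching 0 °C.
Fully melting the ice requires m_ice L_f = 292.4·334 = 97662 J.
That's not enough to melt it all — equilibrium is at 0 °C with ice remaining.
Mass melted = 23897/334 ≈ 71.55 g.

m_melted ≈ 71.5 g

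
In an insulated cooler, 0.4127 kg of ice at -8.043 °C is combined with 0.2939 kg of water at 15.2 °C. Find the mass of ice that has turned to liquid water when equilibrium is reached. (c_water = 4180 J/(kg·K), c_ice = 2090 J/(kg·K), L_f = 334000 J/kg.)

m_melted ≈ 0.0351 kg

Water can give up m c ΔT = 0.2939·4180·15.2 = 18673 J before reaching 0 °C.
Warming the ice to 0 °C takes 0.4127·2090·8.043 = 6937.4 J, leaving 11736 J for melting.
Fully melting the ice requires m_ice L_f = 0.4127·334000 = 137842 J.
That's not enough to melt it all — equilibrium is at 0 °C with ice remaining.
Mass melted = 11736/334000 ≈ 0.03514 kg.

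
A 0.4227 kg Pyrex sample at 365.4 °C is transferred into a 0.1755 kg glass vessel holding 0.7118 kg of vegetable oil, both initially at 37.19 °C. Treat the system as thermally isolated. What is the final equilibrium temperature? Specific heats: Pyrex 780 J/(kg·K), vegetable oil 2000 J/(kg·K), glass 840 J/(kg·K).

T_f ≈ 94.1 °C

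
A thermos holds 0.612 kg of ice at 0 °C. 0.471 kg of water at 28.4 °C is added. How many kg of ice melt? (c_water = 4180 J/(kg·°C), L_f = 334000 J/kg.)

Water can give up m c ΔT = 0.471·4180·28.4 = 55913 J before reaching 0 °C.
To melt every bit of ice: 0.612·334000 = 204408 J.
That's not enough to melt it all — equilibrium is at 0 °C with ice remaining.
Mass melted = 55913/334000 ≈ 0.1674 kg.

m_melted ≈ 0.167 kg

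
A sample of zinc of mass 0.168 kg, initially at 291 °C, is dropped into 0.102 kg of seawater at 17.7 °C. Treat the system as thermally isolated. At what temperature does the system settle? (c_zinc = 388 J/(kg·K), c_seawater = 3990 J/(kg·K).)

Net heat exchanged in the isolated system is zero:
0.168×388×(T − 291) + 0.102×3990×(T − 17.7) = 0
65.18(T − 291) + 406.98(T − 17.7) = 0
472.16 T = 26172
T = 26172 / 472.16 = 55.4 °C

T_f ≈ 55.4 °C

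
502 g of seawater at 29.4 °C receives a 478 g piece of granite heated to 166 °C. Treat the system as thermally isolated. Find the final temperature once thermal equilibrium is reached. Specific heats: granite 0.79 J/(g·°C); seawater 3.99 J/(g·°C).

T_f ≈ 51.1 °C

Heat lost by the granite equals heat gained by the seawater:
478*0.79*(166 − T) = 502*3.99*(T − 29.4)
377.62(166 − T) = 2003(T − 29.4)
2380.6 T = 121573  ⇒  T ≈ 51.07 °C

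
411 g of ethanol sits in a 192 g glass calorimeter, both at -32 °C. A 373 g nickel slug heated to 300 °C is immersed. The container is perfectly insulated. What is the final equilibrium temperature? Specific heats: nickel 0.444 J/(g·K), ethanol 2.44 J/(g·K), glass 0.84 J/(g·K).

T_f ≈ 9.3 °C

T_f is the heat-capacity-weighted average of the initial temperatures:
T_f = (165.61×300 + 1002.8×(-32) + 161.28×(-32)) / (165.61 + 1002.8 + 161.28)
    = 12432 / 1329.7 ≈ 9.35 °C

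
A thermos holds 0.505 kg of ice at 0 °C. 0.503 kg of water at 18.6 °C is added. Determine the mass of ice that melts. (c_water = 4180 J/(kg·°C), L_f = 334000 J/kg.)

m_melted ≈ 0.117 kg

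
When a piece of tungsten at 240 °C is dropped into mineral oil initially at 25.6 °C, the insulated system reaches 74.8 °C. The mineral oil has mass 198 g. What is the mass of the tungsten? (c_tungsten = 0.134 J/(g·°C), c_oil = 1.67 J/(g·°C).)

Net heat exchanged in the isolated system is zero:
m×0.134×(74.8 − 240) + 198×1.67×(74.8 − 25.6) = 0
-22.14 m = -16268
m = -16268/-22.14 ≈ 734.9 g

m ≈ 735 g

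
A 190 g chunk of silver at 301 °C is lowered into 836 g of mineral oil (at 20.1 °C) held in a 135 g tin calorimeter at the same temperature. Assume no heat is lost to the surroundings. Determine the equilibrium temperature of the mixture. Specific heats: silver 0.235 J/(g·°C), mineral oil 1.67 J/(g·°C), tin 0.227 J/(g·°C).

Conservation of energy gives ΣQ = 0:
190*0.235*(T − 301) + 836*1.67*(T − 20.1) + 135*0.227*(T − 20.1) = 0
(44.65 + 1396.1 + 30.64) T = 44.65*301 + 1396.1*20.1 + 30.64*20.1
T = 42118 / 1471.4 = 28.6 °C

T_f ≈ 28.6 °C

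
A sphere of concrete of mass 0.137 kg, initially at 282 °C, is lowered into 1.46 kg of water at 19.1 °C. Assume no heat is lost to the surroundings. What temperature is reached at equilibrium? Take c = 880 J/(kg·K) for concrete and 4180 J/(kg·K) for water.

With ΣQ=0 the equilibrium temperature is the m·c-weighted mean:
T_f = (120.56·282 + 6102.8·19.1) / (120.56 + 6102.8)
    = 150561 / 6223.4 ≈ 24.19 °C

T_f ≈ 24.2 °C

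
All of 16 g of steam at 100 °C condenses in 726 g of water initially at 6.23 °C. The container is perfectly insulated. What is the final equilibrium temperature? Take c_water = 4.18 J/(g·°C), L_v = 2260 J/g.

Conservation of energy gives ΣQ = 0:
condense steam: −16·2260 = −36160
  condensate cools 100→T: 16·4.18·(T − 100) = 66.88(T − 100)
  original water: 3034.7(T − 6.23)
3101.6 T = 36160 + 6688 + 18906 = 61754
T ≈ 19.91 °C, under the boiling point, so the assumption holds.

T_f ≈ 19.9 °C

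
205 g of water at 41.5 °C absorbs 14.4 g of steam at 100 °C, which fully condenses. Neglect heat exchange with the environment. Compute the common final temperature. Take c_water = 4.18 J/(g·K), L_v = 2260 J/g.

Heat gained plus heat lost sum to zero:
latent heat released on condensation: 14.4·2260 = 32544; condensate cools 100→T: 14.4·4.18·(T − 100) = 60.19(T − 100); water warms: 205·4.18·(T − 41.5) = 856.9(T − 41.5)
917.09 T = 32544 + 6019.2 + 35561 = 74125
T ≈ 80.83 °C — below 100 °C, confirming all the steam condensed.

T_f ≈ 80.8 °C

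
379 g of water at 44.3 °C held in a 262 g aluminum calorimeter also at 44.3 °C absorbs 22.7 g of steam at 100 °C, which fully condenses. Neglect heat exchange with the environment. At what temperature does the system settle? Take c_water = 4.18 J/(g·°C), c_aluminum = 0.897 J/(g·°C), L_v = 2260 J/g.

T_f ≈ 73.9 °C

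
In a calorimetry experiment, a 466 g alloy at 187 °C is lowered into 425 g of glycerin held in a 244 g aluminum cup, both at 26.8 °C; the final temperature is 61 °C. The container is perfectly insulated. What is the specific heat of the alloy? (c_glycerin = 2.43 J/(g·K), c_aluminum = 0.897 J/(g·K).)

Let T be the final temperature. ΣQ_i = 0:
466×c×(61 − 187) + 425×2.43×(61 − 26.8) + 244×0.897×(61 − 26.8) = 0
-58716 c = -42805
c = -42805/-58716 ≈ 0.729 J/(g·K)

c ≈ 0.729 J/(g·K)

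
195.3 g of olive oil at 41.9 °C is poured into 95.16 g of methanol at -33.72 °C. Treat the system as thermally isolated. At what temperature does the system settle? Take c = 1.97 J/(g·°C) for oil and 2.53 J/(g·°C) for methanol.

T_f ≈ 12.8 °C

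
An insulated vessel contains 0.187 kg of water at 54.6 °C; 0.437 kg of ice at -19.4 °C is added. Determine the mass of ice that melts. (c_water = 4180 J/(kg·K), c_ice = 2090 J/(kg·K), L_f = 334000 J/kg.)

m_melted ≈ 0.0747 kg

Heat available from the water dropping to 0 °C: 0.187×4180×54.6 = 42679 J.
Of that, 0.437×2090×19.4 = 17719 J goes to bring the ice to 0 °C, leaving 24960 J.
Melting all 0.437 kg of ice would need 0.437×334000 = 145958 J.
Since 24960 < 145958 J, not all the ice melts; equilibrium is at 0 °C.
m_melt = 24960 / L_f = 0.07473 kg.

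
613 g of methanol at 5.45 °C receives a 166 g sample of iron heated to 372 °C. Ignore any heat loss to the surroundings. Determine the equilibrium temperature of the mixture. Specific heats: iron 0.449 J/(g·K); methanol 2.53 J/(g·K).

Let T be the final temperature. ΣQ_i = 0:
166·0.449·(T − 372) + 613·2.53·(T − 5.45) = 0
74.53(T − 372) + 1550.9(T − 5.45) = 0
1625.4 T = 36179
T = 36179/1625.4 ≈ 22.26 °C

T_f ≈ 22.3 °C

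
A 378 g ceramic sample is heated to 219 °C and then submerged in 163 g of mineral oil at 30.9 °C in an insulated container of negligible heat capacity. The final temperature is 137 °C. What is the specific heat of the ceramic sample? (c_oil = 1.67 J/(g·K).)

Energy conservation, ΣQ = 0:
378×c×(137 − 219) + 163×1.67×(137 − 30.9) = 0
-30996 c = -28881
c = -28881/-30996 ≈ 0.9318 J/(g·K)

c ≈ 0.932 J/(g·K)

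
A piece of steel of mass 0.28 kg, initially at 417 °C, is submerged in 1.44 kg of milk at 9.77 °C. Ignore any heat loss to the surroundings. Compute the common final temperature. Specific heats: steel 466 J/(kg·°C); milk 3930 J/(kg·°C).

T_f ≈ 18.9 °C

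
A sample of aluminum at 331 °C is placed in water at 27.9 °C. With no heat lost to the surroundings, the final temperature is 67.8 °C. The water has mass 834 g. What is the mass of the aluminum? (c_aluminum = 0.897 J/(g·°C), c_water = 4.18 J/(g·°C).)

m ≈ 589 g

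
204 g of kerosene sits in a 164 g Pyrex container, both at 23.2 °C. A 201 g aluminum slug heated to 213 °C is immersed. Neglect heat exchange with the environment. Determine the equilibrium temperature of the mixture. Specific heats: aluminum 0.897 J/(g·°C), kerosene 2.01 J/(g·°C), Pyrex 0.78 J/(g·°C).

Conservation of energy gives ΣQ = 0:
201*0.897*(T − 213) + 204*2.01*(T − 23.2) + 164*0.78*(T − 23.2) = 0
(180.3 + 410.04 + 127.92) T = 180.3*213 + 410.04*23.2 + 127.92*23.2
T ≈ 70.84 °C

T_f ≈ 70.8 °C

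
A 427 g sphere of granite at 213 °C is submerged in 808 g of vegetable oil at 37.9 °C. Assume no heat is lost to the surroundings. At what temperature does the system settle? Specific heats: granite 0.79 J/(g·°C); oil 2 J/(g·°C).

Energy conservation, ΣQ = 0:
427·0.79·(T − 213) + 808·2·(T − 37.9) = 0
337.33(T − 213) + 1616(T − 37.9) = 0
(337.33 + 1616) T = 337.33·213 + 1616·37.9
T = 133098 / 1953.3 = 68.1 °C

T_f ≈ 68.1 °C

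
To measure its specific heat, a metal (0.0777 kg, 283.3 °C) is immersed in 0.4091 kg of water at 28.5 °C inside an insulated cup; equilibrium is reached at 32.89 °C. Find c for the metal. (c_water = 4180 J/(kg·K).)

c ≈ 386 J/(kg·K)

Taking heat into each body as positive, Σ m c ΔT = 0:
0.0777×c×(32.89 − 283.3) + 0.4091×4180×(32.89 − 28.5) = 0
-19.46 c = -7507.1
c = -7507.1/-19.46 ≈ 385.8 J/(kg·K)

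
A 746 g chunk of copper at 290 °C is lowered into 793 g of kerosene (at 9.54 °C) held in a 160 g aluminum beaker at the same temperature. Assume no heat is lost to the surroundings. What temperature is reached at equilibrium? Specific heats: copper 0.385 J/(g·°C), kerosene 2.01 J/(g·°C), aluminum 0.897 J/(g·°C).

Energy conservation, ΣQ = 0:
746*0.385*(T − 290) + 793*2.01*(T − 9.54) + 160*0.897*(T − 9.54) = 0
287.21(T − 290) + 1593.9(T − 9.54) + 143.52(T − 9.54) = 0
(287.21 + 1593.9 + 143.52) T = 287.21*290 + 1593.9*9.54 + 143.52*9.54
T = 99866 / 2024.7 = 49.3 °C

T_f ≈ 49.3 °C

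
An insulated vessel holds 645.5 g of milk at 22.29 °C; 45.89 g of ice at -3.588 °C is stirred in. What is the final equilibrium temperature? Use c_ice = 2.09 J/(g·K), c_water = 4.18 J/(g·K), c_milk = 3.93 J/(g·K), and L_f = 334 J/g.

T_f ≈ 15.0 °C

Taking heat into each body as positive, Σ m c ΔT = 0:
ice -3.588→0 °C: 45.89·2.09·3.588 = 344.13; fusion: m_ice L_f = 45.89·334 = 15327; meltwater 0→T: 45.89·4.18·T = 191.82 T; milk: 2536.8(T − 22.29)
2728.6 T = 56546 − 15671 = 40874
T ≈ 14.98 °C. Since T > 0 °C, the all-ice-melts assumption holds.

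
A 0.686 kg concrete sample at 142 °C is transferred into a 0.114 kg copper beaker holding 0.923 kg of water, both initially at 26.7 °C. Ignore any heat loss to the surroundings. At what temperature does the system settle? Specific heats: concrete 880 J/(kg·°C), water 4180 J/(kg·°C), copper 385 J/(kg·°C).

With ΣQ=0 the equilibrium temperature is the m·c-weighted mean:
T_f = (603.68·142 + 3858.1·26.7 + 43.89·26.7) / (603.68 + 3858.1 + 43.89)
    = 189907 / 4505.7 ≈ 42.15 °C

T_f ≈ 42.1 °C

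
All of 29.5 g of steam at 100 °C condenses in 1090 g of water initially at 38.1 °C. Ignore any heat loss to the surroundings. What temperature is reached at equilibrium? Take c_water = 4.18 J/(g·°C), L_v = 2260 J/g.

Heat gained plus heat lost sum to zero:
latent heat released on condensation: 29.5·2260 = 66670; condensate cools 100→T: 29.5·4.18·(T − 100) = 123.31(T − 100); original water: 4556.2(T − 38.1)
4679.5 T = 66670 + 12331 + 173591 = 252592
T ≈ 53.98 °C (< 100 °C, so full condensation is consistent).

T_f ≈ 54.0 °C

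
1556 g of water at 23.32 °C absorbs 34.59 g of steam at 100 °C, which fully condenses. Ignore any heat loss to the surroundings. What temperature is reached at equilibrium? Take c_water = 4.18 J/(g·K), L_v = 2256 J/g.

T_f ≈ 36.7 °C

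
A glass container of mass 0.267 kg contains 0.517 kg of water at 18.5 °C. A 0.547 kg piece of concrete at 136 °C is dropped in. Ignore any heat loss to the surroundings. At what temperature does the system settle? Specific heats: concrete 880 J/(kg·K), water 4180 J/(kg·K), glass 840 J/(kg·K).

T_f ≈ 38.2 °C

Heat gained plus heat lost sum to zero:
0.547*880*(T − 136) + 0.517*4180*(T − 18.5) + 0.267*840*(T − 18.5) = 0
481.36(T − 136) + 2161.1(T − 18.5) + 224.28(T − 18.5) = 0
2866.7 T = 109594
T ≈ 38.23 °C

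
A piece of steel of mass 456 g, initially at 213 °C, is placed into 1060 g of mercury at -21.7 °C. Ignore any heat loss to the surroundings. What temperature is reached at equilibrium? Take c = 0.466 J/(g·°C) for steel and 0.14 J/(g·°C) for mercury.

T_f ≈ 116.5 °C

T_f = Σ m_i c_i T_i / Σ m_i c_i:
T_f = (212.5·213 + 148.4·(-21.7)) / (212.5 + 148.4)
    = 42041 / 360.9 ≈ 116.49 °C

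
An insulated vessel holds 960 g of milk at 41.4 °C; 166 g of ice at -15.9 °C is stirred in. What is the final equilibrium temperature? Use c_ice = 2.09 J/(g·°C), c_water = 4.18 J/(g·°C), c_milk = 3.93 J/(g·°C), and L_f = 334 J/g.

Sum of m c ΔT and latent-heat terms is zero:
ice -15.9→0 °C: 166·2.09·15.9 = 5516.3
  melt ice: 166·334 = 55444
  meltwater 0→T: 166·4.18·T = 693.88 T
  milk cools: 960·3.93·(T − 41.4) = 3772.8(T − 41.4)
4466.7 T = 156194 − 60960 = 95234
T ≈ 21.32 °C (positive, so assuming full melt was valid).

T_f ≈ 21.3 °C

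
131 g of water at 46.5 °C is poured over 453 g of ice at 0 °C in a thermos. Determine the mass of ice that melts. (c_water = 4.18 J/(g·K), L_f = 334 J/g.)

Heat available from the water dropping to 0 °C: 131×4.18×46.5 = 25462 J.
Melting all 453 g of ice would need 453×334 = 151302 J.
25462 J < 151302 J, so only part of the ice melts and the system sits at 0 °C.
Mass melted = 25462/334 ≈ 76.23 g.

m_melted ≈ 76.2 g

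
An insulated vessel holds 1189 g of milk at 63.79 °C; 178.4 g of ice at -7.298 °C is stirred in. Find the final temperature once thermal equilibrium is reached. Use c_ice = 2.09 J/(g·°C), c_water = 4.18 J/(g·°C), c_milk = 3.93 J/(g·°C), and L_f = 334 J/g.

T_f ≈ 43.5 °C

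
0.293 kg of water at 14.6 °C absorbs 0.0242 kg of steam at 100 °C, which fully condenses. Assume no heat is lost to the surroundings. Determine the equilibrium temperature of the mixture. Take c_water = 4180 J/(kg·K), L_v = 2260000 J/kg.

Setting the total heat transfer to zero:
condense steam: −0.0242·2260000 = −54692
  condensate cools 100→T: 0.0242·4180·(T − 100) = 101.16(T − 100)
  water warms: 0.293·4180·(T − 14.6) = 1224.7(T − 14.6)
1325.9 T = 54692 + 10116 + 17881 = 82689
T ≈ 62.36 °C, under the boiling point, so the assumption holds.

T_f ≈ 62.4 °C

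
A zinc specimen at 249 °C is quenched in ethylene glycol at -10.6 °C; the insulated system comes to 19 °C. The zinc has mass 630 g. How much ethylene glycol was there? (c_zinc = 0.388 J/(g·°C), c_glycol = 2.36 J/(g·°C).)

Heat lost by the zinc = heat gained by the glycol:
630·0.388·(249 − 19) = m·2.36·(19 − (-10.6))
69.86 m = 56221  ⇒  m ≈ 804.8 g

m ≈ 805 g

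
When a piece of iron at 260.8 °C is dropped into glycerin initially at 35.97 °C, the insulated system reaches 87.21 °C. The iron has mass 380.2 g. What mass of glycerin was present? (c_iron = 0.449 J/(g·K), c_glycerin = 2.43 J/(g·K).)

Conservation of energy gives ΣQ = 0:
380.2×0.449×(87.21 − 260.8) + m×2.43×(87.21 − 35.97) = 0
124.51 m = 29634
m = 29634/124.51 ≈ 238 g

m ≈ 238 g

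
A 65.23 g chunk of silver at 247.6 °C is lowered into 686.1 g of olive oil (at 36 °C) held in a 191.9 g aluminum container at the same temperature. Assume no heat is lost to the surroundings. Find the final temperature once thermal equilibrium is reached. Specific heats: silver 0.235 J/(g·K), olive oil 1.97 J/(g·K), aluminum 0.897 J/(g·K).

T_f ≈ 38.1 °C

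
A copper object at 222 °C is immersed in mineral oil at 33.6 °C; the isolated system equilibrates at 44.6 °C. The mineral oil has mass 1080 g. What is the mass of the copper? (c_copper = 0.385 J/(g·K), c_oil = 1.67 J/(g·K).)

m ≈ 290 g

Heat lost by the copper = heat gained by the oil:
m·0.385·(222 − 44.6) = 1080·1.67·(44.6 − 33.6)
68.3 m = 19840  ⇒  m ≈ 290.5 g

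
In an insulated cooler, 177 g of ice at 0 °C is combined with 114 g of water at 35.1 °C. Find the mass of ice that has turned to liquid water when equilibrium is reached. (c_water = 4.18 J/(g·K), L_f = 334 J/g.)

m_melted ≈ 50.1 g

Cooling the water to 0 °C releases 114·4.18·35.1 = 16726 J.
Melting all 177 g of ice would need 177·334 = 59118 J.
16726 J < 59118 J, so only part of the ice melts and the system sits at 0 °C.
Mass melted = 16726/334 ≈ 50.08 g.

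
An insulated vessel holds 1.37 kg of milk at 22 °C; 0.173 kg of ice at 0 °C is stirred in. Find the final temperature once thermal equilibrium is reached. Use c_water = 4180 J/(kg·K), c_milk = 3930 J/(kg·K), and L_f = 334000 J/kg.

Net heat exchanged in the isolated system is zero:
latent heat to melt: 0.173·334000 = 57782; meltwater 0→T: 0.173·4180·T = 723.14 T; milk cools: 1.37·3930·(T − 22) = 5384.1(T − 22)
6107.2 T = 118450 − 57782 = 60668
T ≈ 9.93 °C — above 0 °C, consistent with complete melting.

T_f ≈ 9.9 °C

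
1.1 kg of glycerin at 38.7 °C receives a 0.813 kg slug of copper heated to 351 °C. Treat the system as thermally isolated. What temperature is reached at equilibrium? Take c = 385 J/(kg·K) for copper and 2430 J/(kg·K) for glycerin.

Conservation of energy gives ΣQ = 0:
0.813×385×(T − 351) + 1.1×2430×(T − 38.7) = 0
(313 + 2673) T = 313×351 + 2673×38.7
T = 213310 / 2986 = 71.4 °C

T_f ≈ 71.4 °C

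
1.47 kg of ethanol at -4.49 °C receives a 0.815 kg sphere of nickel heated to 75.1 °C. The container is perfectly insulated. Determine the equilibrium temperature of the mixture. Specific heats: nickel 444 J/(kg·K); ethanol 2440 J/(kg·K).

Taking heat into each body as positive, Σ m c ΔT = 0:
0.815·444·(T − 75.1) + 1.47·2440·(T − (-4.49)) = 0
3948.7 T = 11071
T ≈ 2.80 °C

T_f ≈ 2.8 °C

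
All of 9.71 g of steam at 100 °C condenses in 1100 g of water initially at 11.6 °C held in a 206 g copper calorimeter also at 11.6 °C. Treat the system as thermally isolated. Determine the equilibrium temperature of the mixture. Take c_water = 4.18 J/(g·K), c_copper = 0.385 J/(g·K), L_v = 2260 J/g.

T_f ≈ 17.0 °C

Energy balance with sensible and latent terms:
latent heat released on condensation: 9.71×2260 = 21945
  condensed water 100 °C→T: 40.59(T − 100)
  original water: 4598(T − 11.6)
  cup: 79.31(T − 11.6)
4717.9 T = 21945 + 4058.8 + 54257 = 80260
T ≈ 17.01 °C (< 100 °C, so full condensation is consistent).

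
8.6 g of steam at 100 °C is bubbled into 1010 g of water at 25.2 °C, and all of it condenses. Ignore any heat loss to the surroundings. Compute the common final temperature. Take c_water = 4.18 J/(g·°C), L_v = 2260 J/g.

Sum of m c ΔT and latent-heat terms is zero:
condense steam: −8.6×2260 = −19436; condensate cools 100→T: 8.6×4.18×(T − 100) = 35.95(T − 100); water warms: 1010×4.18×(T − 25.2) = 4221.8(T − 25.2)
4257.7 T = 19436 + 3594.8 + 106389 = 129420
T ≈ 30.40 °C, under the boiling point, so the assumption holds.

T_f ≈ 30.4 °C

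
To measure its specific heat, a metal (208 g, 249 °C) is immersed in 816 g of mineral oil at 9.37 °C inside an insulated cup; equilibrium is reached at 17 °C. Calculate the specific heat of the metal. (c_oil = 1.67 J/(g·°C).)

Let T be the final temperature. ΣQ_i = 0:
208·c·(17 − 249) + 816·1.67·(17 − 9.37) = 0
-48256 c = -10398
c = -10398/-48256 ≈ 0.2155 J/(g·°C)

c ≈ 0.215 J/(g·°C)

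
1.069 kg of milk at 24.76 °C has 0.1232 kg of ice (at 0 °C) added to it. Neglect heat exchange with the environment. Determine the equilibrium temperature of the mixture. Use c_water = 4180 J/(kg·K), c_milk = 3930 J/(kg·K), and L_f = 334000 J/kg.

T_f ≈ 13.3 °C

Sum of m c ΔT and latent-heat terms is zero:
melt ice: 0.1232·334000 = 41149; warm the meltwater: 514.98 T; milk cools: 1.069·3930·(T − 24.76) = 4201.2(T − 24.76)
4716.1 T = 104021 − 41149 = 62872
T ≈ 13.33 °C. Since T > 0 °C, the all-ice-melts assumption holds.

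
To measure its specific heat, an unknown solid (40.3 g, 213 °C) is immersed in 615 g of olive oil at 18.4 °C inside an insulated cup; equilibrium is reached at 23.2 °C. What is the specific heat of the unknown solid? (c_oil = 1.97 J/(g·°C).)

c ≈ 0.76 J/(g·°C)

Net heat exchanged in the isolated system is zero:
40.3·c·(23.2 − 213) + 615·1.97·(23.2 − 18.4) = 0
-7648.9 c = -5815.4
c = -5815.4/-7648.9 ≈ 0.7603 J/(g·°C)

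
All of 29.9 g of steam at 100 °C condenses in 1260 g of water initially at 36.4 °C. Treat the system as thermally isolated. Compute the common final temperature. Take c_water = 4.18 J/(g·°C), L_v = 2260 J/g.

T_f ≈ 50.4 °C

Sum of m c ΔT and latent-heat terms is zero:
steam→water at 100 °C releases m L_v = 29.9×2260 = 67574
  condensate cools 100→T: 29.9×4.18×(T − 100) = 124.98(T − 100)
  original water: 5266.8(T − 36.4)
5391.8 T = 67574 + 12498 + 191712 = 271784
T ≈ 50.41 °C, under the boiling point, so the assumption holds.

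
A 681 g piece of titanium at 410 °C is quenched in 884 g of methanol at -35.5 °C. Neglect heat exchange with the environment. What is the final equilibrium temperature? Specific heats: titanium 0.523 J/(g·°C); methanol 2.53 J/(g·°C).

T_f ≈ 25.7 °C

Net heat exchanged in the isolated system is zero:
681*0.523*(T − 410) + 884*2.53*(T − (-35.5)) = 0
356.16(T − 410) + 2236.5(T − (-35.5)) = 0
(356.16 + 2236.5) T = 356.16*410 + 2236.5*(-35.5)
T ≈ 25.70 °C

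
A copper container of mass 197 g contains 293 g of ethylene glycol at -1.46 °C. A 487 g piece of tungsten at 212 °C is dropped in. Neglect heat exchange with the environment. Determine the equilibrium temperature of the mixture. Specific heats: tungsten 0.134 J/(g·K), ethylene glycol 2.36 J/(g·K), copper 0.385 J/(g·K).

Setting the total heat transfer to zero:
487*0.134*(T − 212) + 293*2.36*(T − (-1.46)) + 197*0.385*(T − (-1.46)) = 0
65.26(T − 212) + 691.48(T − (-1.46)) + 75.84(T − (-1.46)) = 0
(65.26 + 691.48 + 75.84) T = 65.26*212 + 691.48*(-1.46) + 75.84*(-1.46)
T = 12714/832.58 ≈ 15.27 °C

T_f ≈ 15.3 °C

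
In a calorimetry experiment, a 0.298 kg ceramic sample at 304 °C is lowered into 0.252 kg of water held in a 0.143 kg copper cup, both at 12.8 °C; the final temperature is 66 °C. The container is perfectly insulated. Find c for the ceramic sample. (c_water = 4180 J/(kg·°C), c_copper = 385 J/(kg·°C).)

c ≈ 831 J/(kg·°C)

Conservation of energy gives ΣQ = 0:
0.298·c·(66 − 304) + 0.252·4180·(66 − 12.8) + 0.143·385·(66 − 12.8) = 0
-70.92 c = -58968
c = -58968/-70.92 ≈ 831.4 J/(kg·°C)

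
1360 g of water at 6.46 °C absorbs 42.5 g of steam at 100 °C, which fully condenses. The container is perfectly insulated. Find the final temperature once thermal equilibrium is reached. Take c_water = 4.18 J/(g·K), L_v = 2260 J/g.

Taking heat into each body as positive, Σ m c ΔT = 0:
latent heat released on condensation: 42.5·2260 = 96050
  condensate cools 100→T: 42.5·4.18·(T − 100) = 177.65(T − 100)
  water warms: 1360·4.18·(T − 6.46) = 5684.8(T − 6.46)
5862.4 T = 96050 + 17765 + 36724 = 150539
T ≈ 25.68 °C (< 100 °C, so full condensation is consistent).

T_f ≈ 25.7 °C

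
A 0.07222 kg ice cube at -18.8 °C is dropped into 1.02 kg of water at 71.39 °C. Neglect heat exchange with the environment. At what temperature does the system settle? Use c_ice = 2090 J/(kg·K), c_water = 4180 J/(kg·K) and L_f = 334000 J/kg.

Energy conservation, ΣQ = 0:
ice -18.8→0 °C: 0.07222·2090·18.8 = 2837.7; latent heat to melt: 0.07222·334000 = 24121; meltwater 0→T: 0.07222·4180·T = 301.88 T; water cools: 1.02·4180·(T − 71.39) = 4263.6(T − 71.39)
4565.5 T = 304378 − 26959 = 277419
T ≈ 60.76 °C (positive, so assuming full melt was valid).

T_f ≈ 60.8 °C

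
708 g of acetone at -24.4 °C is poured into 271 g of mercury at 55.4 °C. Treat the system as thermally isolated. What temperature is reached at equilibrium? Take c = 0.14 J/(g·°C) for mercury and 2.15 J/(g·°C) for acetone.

T_f ≈ -22.5 °C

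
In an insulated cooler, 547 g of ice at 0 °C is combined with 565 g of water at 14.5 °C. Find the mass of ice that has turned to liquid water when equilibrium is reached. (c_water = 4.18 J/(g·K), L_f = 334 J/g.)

m_melted ≈ 103 g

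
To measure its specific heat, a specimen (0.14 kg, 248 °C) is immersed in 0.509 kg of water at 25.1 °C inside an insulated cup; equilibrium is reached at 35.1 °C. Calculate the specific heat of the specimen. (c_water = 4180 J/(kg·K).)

Heat lost by the specimen = heat gained by the water:
0.14·c·(248 − 35.1) = 0.509·4180·(35.1 − 25.1)
29.81 c = 21276  ⇒  c ≈ 713.8 J/(kg·K)

c ≈ 714 J/(kg·K)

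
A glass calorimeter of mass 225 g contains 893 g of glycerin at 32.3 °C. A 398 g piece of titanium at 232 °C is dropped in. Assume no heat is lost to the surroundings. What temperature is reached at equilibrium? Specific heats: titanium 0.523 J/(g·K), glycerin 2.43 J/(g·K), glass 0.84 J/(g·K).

T_f ≈ 48.5 °C

Energy conservation, ΣQ = 0:
398·0.523·(T − 232) + 893·2.43·(T − 32.3) + 225·0.84·(T − 32.3) = 0
208.15(T − 232) + 2170(T − 32.3) + 189(T − 32.3) = 0
(208.15 + 2170 + 189) T = 208.15·232 + 2170·32.3 + 189·32.3
T = 124487/2567.1 ≈ 48.49 °C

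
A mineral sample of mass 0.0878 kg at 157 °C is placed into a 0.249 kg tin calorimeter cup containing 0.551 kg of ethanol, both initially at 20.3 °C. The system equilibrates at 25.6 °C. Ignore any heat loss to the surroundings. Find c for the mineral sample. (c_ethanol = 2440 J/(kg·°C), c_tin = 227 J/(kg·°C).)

c ≈ 644 J/(kg·°C)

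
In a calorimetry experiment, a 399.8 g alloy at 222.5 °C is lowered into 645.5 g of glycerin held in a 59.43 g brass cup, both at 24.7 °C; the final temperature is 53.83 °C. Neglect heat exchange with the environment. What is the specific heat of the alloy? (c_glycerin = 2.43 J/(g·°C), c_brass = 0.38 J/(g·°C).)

c ≈ 0.687 J/(g·°C)

Let T be the final temperature. ΣQ_i = 0:
399.8×c×(53.83 − 222.5) + 645.5×2.43×(53.83 − 24.7) + 59.43×0.38×(53.83 − 24.7) = 0
-67434 c = -46350
c = -46350/-67434 ≈ 0.6873 J/(g·°C)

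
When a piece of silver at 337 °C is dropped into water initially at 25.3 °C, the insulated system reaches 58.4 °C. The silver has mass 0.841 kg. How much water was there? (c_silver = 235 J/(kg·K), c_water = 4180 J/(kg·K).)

Heat lost by the silver = heat gained by the water:
0.841·235·(337 − 58.4) = m·4180·(58.4 − 25.3)
138358 m = 55061  ⇒  m ≈ 0.398 kg

m ≈ 0.398 kg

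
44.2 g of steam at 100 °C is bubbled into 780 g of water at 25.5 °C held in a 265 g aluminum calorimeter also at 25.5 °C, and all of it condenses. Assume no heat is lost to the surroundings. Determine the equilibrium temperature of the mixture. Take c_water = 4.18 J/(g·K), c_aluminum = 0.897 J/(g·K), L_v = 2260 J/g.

T_f ≈ 56.4 °C

Net heat exchanged in the isolated system is zero:
steam→water at 100 °C releases m L_v = 44.2×2260 = 99892; condensate cools 100→T: 44.2×4.18×(T − 100) = 184.76(T − 100); original water: 3260.4(T − 25.5); aluminum cup: 265×0.897×(T − 25.5) = 237.71(T − 25.5)
3682.9 T = 99892 + 18476 + 89202 = 207569
T ≈ 56.36 °C (< 100 °C, so full condensation is consistent).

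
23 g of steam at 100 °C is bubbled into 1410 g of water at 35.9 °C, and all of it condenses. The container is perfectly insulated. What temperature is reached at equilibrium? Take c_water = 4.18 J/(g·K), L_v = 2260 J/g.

Net heat exchanged in the isolated system is zero:
steam→water at 100 °C releases m L_v = 23×2260 = 51980; condensed water 100 °C→T: 96.14(T − 100); water warms: 1410×4.18×(T − 35.9) = 5893.8(T − 35.9)
5989.9 T = 51980 + 9614 + 211587 = 273181
T ≈ 45.61 °C (< 100 °C, so full condensation is consistent).

T_f ≈ 45.6 °C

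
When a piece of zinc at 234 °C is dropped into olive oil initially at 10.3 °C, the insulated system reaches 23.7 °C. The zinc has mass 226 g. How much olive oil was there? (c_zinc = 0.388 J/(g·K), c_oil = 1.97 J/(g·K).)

m ≈ 699 g

|Q_zinc| = |Q_oil|:
226×0.388×(234 − 23.7) = m×1.97×(23.7 − 10.3)
26.4 m = 18441  ⇒  m ≈ 698.6 g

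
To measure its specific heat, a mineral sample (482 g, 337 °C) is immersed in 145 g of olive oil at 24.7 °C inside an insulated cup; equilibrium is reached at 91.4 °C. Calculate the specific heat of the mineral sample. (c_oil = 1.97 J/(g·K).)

c ≈ 0.161 J/(g·K)

Heat lost by the mineral sample = heat gained by the oil:
482·c·(337 − 91.4) = 145·1.97·(91.4 − 24.7)
118379 c = 19053  ⇒  c ≈ 0.1609 J/(g·K)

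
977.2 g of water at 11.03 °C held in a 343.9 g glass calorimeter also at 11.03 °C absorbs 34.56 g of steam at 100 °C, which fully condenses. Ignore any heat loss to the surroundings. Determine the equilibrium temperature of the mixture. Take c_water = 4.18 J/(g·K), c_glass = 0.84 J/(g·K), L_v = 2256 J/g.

T_f ≈ 31.1 °C

Net heat exchanged in the isolated system is zero:
condense steam: −34.56·2256 = −77967
  condensate cools 100→T: 34.56·4.18·(T − 100) = 144.46(T − 100)
  original water: 4084.7(T − 11.03)
  glass cup: 343.9·0.84·(T − 11.03) = 288.88(T − 11.03)
4518 T = 77967 + 14446 + 48240 = 140654
T ≈ 31.13 °C (< 100 °C, so full condensation is consistent).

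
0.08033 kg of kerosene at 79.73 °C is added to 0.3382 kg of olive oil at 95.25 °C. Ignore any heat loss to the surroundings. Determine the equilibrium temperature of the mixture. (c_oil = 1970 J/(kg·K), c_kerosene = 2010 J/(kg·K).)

T_f ≈ 92.2 °C

Let T be the final temperature. ΣQ_i = 0:
0.3382×1970×(T − 95.25) + 0.08033×2010×(T − 79.73) = 0
827.72 T = 76334
T = 76334 / 827.72 = 92.2 °C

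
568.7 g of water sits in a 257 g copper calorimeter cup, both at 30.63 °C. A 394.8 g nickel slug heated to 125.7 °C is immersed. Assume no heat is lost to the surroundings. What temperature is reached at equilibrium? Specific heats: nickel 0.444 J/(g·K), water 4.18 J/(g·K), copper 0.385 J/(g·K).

T_f is the heat-capacity-weighted average of the initial temperatures:
T_f = (175.29×125.7 + 2377.2×30.63 + 98.95×30.63) / (175.29 + 2377.2 + 98.95)
    = 97877 / 2651.4 ≈ 36.92 °C

T_f ≈ 36.9 °C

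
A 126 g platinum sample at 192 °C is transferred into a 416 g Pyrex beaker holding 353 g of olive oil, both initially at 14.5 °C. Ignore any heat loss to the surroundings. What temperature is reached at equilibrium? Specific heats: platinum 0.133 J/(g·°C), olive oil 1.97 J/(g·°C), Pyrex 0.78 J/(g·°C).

T_f ≈ 17.4 °C

Heat gained plus heat lost sum to zero:
126×0.133×(T − 192) + 353×1.97×(T − 14.5) + 416×0.78×(T − 14.5) = 0
16.76(T − 192) + 695.41(T − 14.5) + 324.48(T − 14.5) = 0
1036.6 T = 18006
T ≈ 17.37 °C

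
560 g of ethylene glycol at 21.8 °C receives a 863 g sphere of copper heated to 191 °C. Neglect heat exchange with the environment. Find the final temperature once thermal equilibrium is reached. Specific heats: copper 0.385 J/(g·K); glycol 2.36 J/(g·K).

Energy conservation, ΣQ = 0:
863*0.385*(T − 191) + 560*2.36*(T − 21.8) = 0
332.25(T − 191) + 1321.6(T − 21.8) = 0
1653.9 T = 92272
T = 92272 / 1653.9 = 55.8 °C

T_f ≈ 55.8 °C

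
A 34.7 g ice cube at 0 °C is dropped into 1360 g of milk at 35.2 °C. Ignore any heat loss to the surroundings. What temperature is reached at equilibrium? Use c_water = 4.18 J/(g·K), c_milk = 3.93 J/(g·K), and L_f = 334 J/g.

T_f ≈ 32.2 °C

Setting the total heat transfer to zero:
latent heat to melt: 34.7×334 = 11590; warm the meltwater: 145.05 T; milk cools: 1360×3.93×(T − 35.2) = 5344.8(T − 35.2)
5489.8 T = 188137 − 11590 = 176547
T ≈ 32.16 °C. Since T > 0 °C, the all-ice-melts assumption holds.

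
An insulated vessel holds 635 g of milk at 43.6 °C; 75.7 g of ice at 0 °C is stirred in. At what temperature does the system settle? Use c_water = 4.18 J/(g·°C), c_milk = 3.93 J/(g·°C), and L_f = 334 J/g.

Energy conservation, ΣQ = 0:
fusion: m_ice L_f = 75.7×334 = 25284; meltwater 0→T: 75.7×4.18×T = 316.43 T; milk cools: 635×3.93×(T − 43.6) = 2495.6(T − 43.6)
2812 T = 108806 − 25284 = 83522
T ≈ 29.70 °C. Since T > 0 °C, the all-ice-melts assumption holds.

T_f ≈ 29.7 °C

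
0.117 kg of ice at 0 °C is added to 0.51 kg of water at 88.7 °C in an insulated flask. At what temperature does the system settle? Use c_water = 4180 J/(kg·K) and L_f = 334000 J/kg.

T_f ≈ 57.2 °C

Energy conservation, ΣQ = 0:
melt ice: 0.117·334000 = 39078; warm the meltwater: 489.06 T; water cools: 0.51·4180·(T − 88.7) = 2131.8(T − 88.7)
2620.9 T = 189091 − 39078 = 150013
T ≈ 57.24 °C (positive, so assuming full melt was valid).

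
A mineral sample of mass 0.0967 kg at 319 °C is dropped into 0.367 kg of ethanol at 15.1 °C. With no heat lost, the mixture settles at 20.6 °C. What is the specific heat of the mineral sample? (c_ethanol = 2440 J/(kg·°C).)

c ≈ 171 J/(kg·°C)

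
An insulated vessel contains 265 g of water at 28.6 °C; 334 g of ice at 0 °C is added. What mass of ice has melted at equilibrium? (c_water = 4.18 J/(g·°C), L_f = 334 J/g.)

Water can give up m c ΔT = 265×4.18×28.6 = 31680 J before reaching 0 °C.
Melting all 334 g of ice would need 334×334 = 111556 J.
31680 J < 111556 J, so only part of the ice melts and the system sits at 0 °C.
m_melt = 31680 / L_f = 94.85 g.

m_melted ≈ 94.9 g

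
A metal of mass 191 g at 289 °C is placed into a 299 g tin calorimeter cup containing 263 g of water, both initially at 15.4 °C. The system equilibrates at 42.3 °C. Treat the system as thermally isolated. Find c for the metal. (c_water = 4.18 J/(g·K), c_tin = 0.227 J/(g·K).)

c ≈ 0.666 J/(g·K)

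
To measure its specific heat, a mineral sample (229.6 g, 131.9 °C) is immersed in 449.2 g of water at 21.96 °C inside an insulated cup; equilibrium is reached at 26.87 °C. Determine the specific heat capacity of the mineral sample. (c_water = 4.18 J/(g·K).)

c ≈ 0.382 J/(g·K)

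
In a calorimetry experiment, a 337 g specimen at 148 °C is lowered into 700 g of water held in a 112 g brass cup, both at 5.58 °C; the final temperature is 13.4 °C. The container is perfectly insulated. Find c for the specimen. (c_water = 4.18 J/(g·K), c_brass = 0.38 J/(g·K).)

c ≈ 0.512 J/(g·K)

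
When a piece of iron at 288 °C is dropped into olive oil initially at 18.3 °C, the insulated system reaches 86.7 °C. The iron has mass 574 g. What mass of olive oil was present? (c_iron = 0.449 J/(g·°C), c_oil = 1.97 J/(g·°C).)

|Q_iron| = |Q_oil|:
574×0.449×(288 − 86.7) = m×1.97×(86.7 − 18.3)
134.75 m = 51880  ⇒  m ≈ 385 g

m ≈ 385 g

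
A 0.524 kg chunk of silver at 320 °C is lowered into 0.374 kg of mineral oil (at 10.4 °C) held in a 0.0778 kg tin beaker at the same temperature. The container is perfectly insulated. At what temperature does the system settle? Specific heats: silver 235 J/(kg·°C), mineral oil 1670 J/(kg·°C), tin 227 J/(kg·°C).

T_f ≈ 60.2 °C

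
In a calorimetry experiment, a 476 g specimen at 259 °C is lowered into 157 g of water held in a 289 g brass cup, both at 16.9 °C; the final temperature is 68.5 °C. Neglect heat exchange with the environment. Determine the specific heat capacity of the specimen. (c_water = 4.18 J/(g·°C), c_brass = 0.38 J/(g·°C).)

Net heat exchanged in the isolated system is zero:
476×c×(68.5 − 259) + 157×4.18×(68.5 − 16.9) + 289×0.38×(68.5 − 16.9) = 0
-90678 c = -39530
c = -39530/-90678 ≈ 0.4359 J/(g·°C)

c ≈ 0.436 J/(g·°C)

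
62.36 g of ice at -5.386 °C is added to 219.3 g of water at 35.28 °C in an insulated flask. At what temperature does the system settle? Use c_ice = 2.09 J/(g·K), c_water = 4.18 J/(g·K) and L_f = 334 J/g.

Let T be the final temperature. ΣQ_i = 0:
warm ice to 0 °C: 62.36×2.09×(0 − (-5.386)) = 701.97
  melt ice: 62.36×334 = 20828
  meltwater 0→T: 62.36×4.18×T = 260.66 T
  water cools: 219.3×4.18×(T − 35.28) = 916.67(T − 35.28)
1177.3 T = 32340 − 21530 = 10810
T ≈ 9.18 °C — above 0 °C, consistent with complete melting.

T_f ≈ 9.2 °C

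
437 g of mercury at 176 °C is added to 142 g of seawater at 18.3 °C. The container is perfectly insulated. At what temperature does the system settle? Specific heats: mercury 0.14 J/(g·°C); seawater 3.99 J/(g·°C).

Energy conservation, ΣQ = 0:
437×0.14×(T − 176) + 142×3.99×(T − 18.3) = 0
61.18(T − 176) + 566.58(T − 18.3) = 0
(61.18 + 566.58) T = 61.18×176 + 566.58×18.3
T = 21136/627.76 ≈ 33.67 °C

T_f ≈ 33.7 °C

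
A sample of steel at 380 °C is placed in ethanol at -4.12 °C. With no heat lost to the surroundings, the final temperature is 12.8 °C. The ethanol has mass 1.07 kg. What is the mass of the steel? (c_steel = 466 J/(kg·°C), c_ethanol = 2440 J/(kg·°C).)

m ≈ 0.258 kg

Energy conservation, ΣQ = 0:
m·466·(12.8 − 380) + 1.07·2440·(12.8 − (-4.12)) = 0
-171115 m = -44175
m = -44175/-171115 ≈ 0.2582 kg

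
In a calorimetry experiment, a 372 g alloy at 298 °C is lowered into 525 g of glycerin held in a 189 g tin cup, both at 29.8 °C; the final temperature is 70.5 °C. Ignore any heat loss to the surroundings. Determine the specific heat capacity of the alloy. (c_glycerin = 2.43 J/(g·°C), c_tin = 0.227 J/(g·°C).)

Heat gained plus heat lost sum to zero:
372·c·(70.5 − 298) + 525·2.43·(70.5 − 29.8) + 189·0.227·(70.5 − 29.8) = 0
-84630 c = -53669
c = -53669/-84630 ≈ 0.6342 J/(g·°C)

c ≈ 0.634 J/(g·°C)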